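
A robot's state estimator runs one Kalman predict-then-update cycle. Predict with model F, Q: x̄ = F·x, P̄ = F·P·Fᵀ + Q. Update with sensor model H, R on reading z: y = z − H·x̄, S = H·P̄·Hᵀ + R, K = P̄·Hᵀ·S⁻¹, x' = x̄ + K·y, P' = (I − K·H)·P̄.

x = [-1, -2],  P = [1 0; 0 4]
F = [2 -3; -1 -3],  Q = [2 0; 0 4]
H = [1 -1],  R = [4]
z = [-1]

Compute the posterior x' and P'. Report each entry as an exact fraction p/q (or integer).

x̄ = F·x = [4, 7]
P̄ = F·P·Fᵀ + Q = [42 34; 34 41]
y = z − H·x̄ = [2]
S = H·P̄·Hᵀ + R = [19]
K = P̄·Hᵀ·S⁻¹ = [8/19; -7/19]
x' = x̄ + K·y = [92/19, 119/19]
P' = (I − K·H)·P̄ = [734/19 702/19; 702/19 730/19]

x' = [92/19, 119/19]
P' = [734/19 702/19; 702/19 730/19]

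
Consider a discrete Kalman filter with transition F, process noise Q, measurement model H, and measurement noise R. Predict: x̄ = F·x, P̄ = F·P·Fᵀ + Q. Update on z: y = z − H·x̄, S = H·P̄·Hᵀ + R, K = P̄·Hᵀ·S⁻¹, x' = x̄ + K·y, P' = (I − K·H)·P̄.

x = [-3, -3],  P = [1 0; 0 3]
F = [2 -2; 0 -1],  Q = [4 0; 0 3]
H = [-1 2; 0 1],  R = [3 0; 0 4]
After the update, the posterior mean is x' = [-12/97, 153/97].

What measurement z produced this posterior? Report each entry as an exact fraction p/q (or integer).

z = [3, 1]

x̄ = F·x = [0, 3]
P̄ = F·P·Fᵀ + Q = [20 6; 6 6]
S = H·P̄·Hᵀ + R = [23 6; 6 10]
K = P̄·Hᵀ·S⁻¹ = [-58/97 93/97; 12/97 51/97]
x' − x̄ = [-12/97, -138/97] = K·y
y = (KᵀK)⁻¹·Kᵀ·(x' − x̄) = [-3, -2]
z = y + H·x̄ = [-3, -2] + [6, 3] = [3, 1]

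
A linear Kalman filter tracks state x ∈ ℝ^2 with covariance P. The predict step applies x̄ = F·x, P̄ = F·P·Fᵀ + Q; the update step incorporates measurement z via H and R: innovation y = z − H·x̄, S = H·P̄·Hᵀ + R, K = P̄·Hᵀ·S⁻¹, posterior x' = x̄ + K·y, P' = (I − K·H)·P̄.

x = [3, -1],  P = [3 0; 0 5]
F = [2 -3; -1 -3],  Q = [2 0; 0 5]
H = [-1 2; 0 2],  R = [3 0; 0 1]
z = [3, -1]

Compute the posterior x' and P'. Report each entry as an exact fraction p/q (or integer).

x' = [-9458/3589, -1363/3589]
P' = [25873/7178 3329/7178; 3329/7178 1765/7178]

x̄ = F·x = [9, 0]
P̄ = F·P·Fᵀ + Q = [59 39; 39 53]
y = z − H·x̄ = [12, -1]
S = H·P̄·Hᵀ + R = [118 134; 134 213]
K = P̄·Hᵀ·S⁻¹ = [-6405/7178 3329/3589; 67/7178 1765/3589]
x' = x̄ + K·y = [-9458/3589, -1363/3589]
P' = (I − K·H)·P̄ = [25873/7178 3329/7178; 3329/7178 1765/7178]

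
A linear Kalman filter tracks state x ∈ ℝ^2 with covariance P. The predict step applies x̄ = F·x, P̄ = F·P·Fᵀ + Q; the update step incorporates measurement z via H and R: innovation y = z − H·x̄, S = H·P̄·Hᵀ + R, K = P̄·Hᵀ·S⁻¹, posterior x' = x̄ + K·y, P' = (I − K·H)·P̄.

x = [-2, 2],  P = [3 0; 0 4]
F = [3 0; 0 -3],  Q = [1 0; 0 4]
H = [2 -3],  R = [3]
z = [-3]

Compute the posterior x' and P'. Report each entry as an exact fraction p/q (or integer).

x̄ = F·x = [-6, -6]
P̄ = F·P·Fᵀ + Q = [28 0; 0 40]
y = z − H·x̄ = [-9]
S = H·P̄·Hᵀ + R = [475]
K = P̄·Hᵀ·S⁻¹ = [56/475; -24/95]
x' = x̄ + K·y = [-3354/475, -354/95]
P' = (I − K·H)·P̄ = [10164/475 1344/95; 1344/95 184/19]

x' = [-3354/475, -354/95]
P' = [10164/475 1344/95; 1344/95 184/19]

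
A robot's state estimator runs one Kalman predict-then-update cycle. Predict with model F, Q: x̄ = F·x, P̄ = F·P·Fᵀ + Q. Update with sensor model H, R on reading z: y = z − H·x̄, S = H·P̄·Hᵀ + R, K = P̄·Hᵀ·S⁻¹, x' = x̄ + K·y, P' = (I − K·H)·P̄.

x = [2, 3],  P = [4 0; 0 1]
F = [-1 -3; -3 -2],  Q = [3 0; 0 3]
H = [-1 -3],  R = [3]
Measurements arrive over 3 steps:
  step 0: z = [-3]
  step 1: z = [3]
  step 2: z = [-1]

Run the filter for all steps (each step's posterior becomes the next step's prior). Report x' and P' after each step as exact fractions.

step 0: x̄ = F·x = [-11, -12]
step 0: P̄ = F·P·Fᵀ + Q = [16 18; 18 43]
step 0: y = z − H·x̄ = [-50]
step 0: S = H·P̄·Hᵀ + R = [514]
step 0: K = P̄·Hᵀ·S⁻¹ = [-35/257; -147/514]
step 0: x' = x̄ + K·y = [-1077/257, 591/257]
step 0: P' = (I − K·H)·P̄ = [1662/257 -519/257; -519/257 493/514]
step 1: x̄ = F·x = [-696/257, 2049/257]
step 1: P̄ = F·P·Fᵀ + Q = [3075/514 756/257; 756/257 10487/257]
step 1: y = z − H·x̄ = [6222/257]
step 1: S = H·P̄·Hᵀ + R = [202455/514]
step 1: K = P̄·Hᵀ·S⁻¹ = [-2537/67485; -21478/67485]
step 1: x' = x̄ + K·y = [-81394/22495, 6019/22495]
step 1: P' = (I − K·H)·P̄ = [122054/22495 -39839/22495; -39839/22495 20439/22495]
step 2: x̄ = F·x = [63337/22495, 21104/2045]
step 2: P̄ = F·P·Fᵀ + Q = [134456/22495 4597/2045; 4597/2045 69969/2045]
step 2: y = z − H·x̄ = [737274/22495]
step 2: S = H·P̄·Hᵀ + R = [7432274/22495]
step 2: K = P̄·Hᵀ·S⁻¹ = [-286157/7432274; -1179772/3716137]
step 2: x' = x̄ + K·y = [56056/36079, -3080/36079]
step 2: P' = (I − K·H)·P̄ = [40783641/7432274 -6654195/3716137; -6654195/3716137 3397837/3716137]

step 0: x' = [-1077/257, 591/257], P' = [1662/257 -519/257; -519/257 493/514]
step 1: x' = [-81394/22495, 6019/22495], P' = [122054/22495 -39839/22495; -39839/22495 20439/22495]
step 2: x' = [56056/36079, -3080/36079], P' = [40783641/7432274 -6654195/3716137; -6654195/3716137 3397837/3716137]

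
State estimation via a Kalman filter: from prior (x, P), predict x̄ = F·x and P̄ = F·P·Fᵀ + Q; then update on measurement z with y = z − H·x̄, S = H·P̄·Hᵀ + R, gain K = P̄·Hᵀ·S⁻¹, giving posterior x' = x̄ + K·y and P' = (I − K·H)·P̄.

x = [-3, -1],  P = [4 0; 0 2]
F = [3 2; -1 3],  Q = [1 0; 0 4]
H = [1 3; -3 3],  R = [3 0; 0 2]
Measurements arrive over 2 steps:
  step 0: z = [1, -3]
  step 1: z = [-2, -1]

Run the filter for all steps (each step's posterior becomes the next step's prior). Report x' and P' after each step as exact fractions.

step 0: x' = [1067/1163, -312/8141], P' = [360/1163 1170/8141; 1170/8141 11362/56987]
step 1: x' = [-2390026/18611929, -51603633/93059645], P' = [5519184/18611929 2537550/18611929; 2537550/18611929 17918126/93059645]

step 0: x̄ = F·x = [-11, 0]
step 0: P̄ = F·P·Fᵀ + Q = [45 0; 0 26]
step 0: y = z − H·x̄ = [12, -36]
step 0: S = H·P̄·Hᵀ + R = [282 99; 99 641]
step 0: K = P̄·Hᵀ·S⁻¹ = [2010/8141 -2025/8141; 14092/56987 4758/56987]
step 0: x' = x̄ + K·y = [1067/1163, -312/8141]
step 0: P' = (I − K·H)·P̄ = [360/1163 1170/8141; 1170/8141 11362/56987]
step 1: x̄ = F·x = [21783/8141, -8405/8141]
step 1: P̄ = F·P·Fᵀ + Q = [359475/56987 72582/56987; 72582/56987 298706/56987]
step 1: y = z − H·x̄ = [-12850/8141, 82423/8141]
step 1: S = H·P̄·Hᵀ + R = [3654282/56987 1174437/56987; 1174437/56987 4731127/56987]
step 1: K = P̄·Hᵀ·S⁻¹ = [4377278/18611929 -4472451/18611929; 22147376/93059645 7845564/93059645]
step 1: x' = x̄ + K·y = [-2390026/18611929, -51603633/93059645]
step 1: P' = (I − K·H)·P̄ = [5519184/18611929 2537550/18611929; 2537550/18611929 17918126/93059645]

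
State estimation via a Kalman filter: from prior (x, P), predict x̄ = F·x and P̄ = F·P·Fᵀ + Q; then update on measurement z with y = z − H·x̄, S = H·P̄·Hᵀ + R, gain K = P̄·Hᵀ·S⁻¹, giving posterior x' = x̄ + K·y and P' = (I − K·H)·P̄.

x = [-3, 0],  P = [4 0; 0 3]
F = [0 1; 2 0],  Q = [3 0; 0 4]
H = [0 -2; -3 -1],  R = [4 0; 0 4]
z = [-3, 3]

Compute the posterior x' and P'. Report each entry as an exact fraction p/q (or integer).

x̄ = F·x = [0, -6]
P̄ = F·P·Fᵀ + Q = [6 0; 0 20]
y = z − H·x̄ = [-15, -3]
S = H·P̄·Hᵀ + R = [84 40; 40 78]
K = P̄·Hᵀ·S⁻¹ = [90/619 -189/619; -290/619 -10/619]
x' = x̄ + K·y = [-783/619, 666/619]
P' = (I − K·H)·P̄ = [312/619 -180/619; -180/619 580/619]

x' = [-783/619, 666/619]
P' = [312/619 -180/619; -180/619 580/619]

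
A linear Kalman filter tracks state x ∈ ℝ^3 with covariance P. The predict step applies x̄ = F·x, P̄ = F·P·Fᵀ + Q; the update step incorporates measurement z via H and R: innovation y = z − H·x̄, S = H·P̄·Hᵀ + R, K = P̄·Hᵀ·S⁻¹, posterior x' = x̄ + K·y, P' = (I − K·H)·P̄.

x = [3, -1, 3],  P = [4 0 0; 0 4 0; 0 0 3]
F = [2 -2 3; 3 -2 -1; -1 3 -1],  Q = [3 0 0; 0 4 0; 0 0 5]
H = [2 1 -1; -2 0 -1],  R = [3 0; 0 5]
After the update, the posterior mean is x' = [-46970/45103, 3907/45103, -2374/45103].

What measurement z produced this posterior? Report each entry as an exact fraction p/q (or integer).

x̄ = F·x = [17, 8, -9]
P̄ = F·P·Fᵀ + Q = [62 31 -41; 31 59 -33; -41 -33 48]
S = H·P̄·Hᵀ + R = [712 -229; -229 137]
K = P̄·Hᵀ·S⁻¹ = [7845/45103 -14212/45103; 14457/45103 14618/45103; -14545/45103 -13119/45103]
x' − x̄ = [-813721/45103, -356917/45103, 403553/45103] = K·y
y = (KᵀK)⁻¹·Kᵀ·(x' − x̄) = [-53, 28]
z = y + H·x̄ = [-53, 28] + [51, -25] = [-2, 3]

z = [-2, 3]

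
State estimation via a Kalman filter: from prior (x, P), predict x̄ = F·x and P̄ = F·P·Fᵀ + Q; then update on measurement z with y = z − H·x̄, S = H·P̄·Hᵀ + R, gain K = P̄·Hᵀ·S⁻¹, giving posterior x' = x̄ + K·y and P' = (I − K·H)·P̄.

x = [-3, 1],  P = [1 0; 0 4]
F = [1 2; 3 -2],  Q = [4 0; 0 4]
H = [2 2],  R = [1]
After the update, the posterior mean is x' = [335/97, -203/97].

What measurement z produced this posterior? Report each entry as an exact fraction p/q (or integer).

x̄ = F·x = [-1, -11]
P̄ = F·P·Fᵀ + Q = [21 -13; -13 29]
S = H·P̄·Hᵀ + R = [97]
K = P̄·Hᵀ·S⁻¹ = [16/97; 32/97]
x' − x̄ = [432/97, 864/97] = K·y
y = (KᵀK)⁻¹·Kᵀ·(x' − x̄) = [27]
z = y + H·x̄ = [27] + [-24] = [3]

z = [3]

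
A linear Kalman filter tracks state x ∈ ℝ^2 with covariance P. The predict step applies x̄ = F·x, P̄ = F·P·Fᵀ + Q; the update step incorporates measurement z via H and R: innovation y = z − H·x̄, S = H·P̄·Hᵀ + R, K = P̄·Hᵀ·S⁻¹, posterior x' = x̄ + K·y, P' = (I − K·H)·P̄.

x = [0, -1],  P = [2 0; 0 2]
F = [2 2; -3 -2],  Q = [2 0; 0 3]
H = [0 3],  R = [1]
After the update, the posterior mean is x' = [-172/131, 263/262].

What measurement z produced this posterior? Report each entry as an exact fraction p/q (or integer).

z = [3]

x̄ = F·x = [-2, 2]
P̄ = F·P·Fᵀ + Q = [18 -20; -20 29]
S = H·P̄·Hᵀ + R = [262]
K = P̄·Hᵀ·S⁻¹ = [-30/131; 87/262]
x' − x̄ = [90/131, -261/262] = K·y
y = (KᵀK)⁻¹·Kᵀ·(x' − x̄) = [-3]
z = y + H·x̄ = [-3] + [6] = [3]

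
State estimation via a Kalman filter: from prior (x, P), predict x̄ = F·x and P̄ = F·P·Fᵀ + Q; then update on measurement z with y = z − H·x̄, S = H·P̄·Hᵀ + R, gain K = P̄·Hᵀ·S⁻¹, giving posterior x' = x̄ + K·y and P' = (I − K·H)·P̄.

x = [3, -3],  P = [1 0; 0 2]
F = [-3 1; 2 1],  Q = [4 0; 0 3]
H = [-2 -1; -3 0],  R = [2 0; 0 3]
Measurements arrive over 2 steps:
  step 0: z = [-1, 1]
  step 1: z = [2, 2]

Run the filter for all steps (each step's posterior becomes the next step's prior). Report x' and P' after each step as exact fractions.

step 0: x̄ = F·x = [-12, 3]
step 0: P̄ = F·P·Fᵀ + Q = [15 -4; -4 9]
step 0: y = z − H·x̄ = [-22, -35]
step 0: S = H·P̄·Hᵀ + R = [55 78; 78 138]
step 0: K = P̄·Hᵀ·S⁻¹ = [-13/251 -149/502; -179/251 123/251]
step 0: x' = x̄ + K·y = [-237/502, 386/251]
step 0: P' = (I − K·H)·P̄ = [149/502 -123/251; -123/251 604/251]
step 1: x̄ = F·x = [1483/502, 149/251]
step 1: P̄ = F·P·Fᵀ + Q = [6033/502 280/251; 280/251 1163/251]
step 1: y = z − H·x̄ = [2134/251, 5453/502]
step 1: S = H·P̄·Hᵀ + R = [14851/251 18939/251; 18939/251 55803/502]
step 1: K = P̄·Hᵀ·S⁻¹ = [-12626/147887 -39395/147887; -85433/147887 53538/147887]
step 1: x' = x̄ + K·y = [-98391/147887, -57002/147887]
step 1: P' = (I − K·H)·P̄ = [39395/147887 -53538/147887; -53538/147887 277942/147887]

step 0: x' = [-237/502, 386/251], P' = [149/502 -123/251; -123/251 604/251]
step 1: x' = [-98391/147887, -57002/147887], P' = [39395/147887 -53538/147887; -53538/147887 277942/147887]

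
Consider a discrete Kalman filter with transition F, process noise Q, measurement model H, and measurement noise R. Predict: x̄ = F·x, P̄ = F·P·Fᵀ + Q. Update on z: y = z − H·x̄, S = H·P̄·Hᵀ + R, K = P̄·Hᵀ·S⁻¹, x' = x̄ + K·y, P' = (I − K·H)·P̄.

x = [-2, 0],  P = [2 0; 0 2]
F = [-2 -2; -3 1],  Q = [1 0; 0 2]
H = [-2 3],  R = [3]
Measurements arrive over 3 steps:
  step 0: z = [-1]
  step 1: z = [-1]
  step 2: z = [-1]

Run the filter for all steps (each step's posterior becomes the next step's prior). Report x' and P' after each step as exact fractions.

step 0: x' = [802/173, 488/173], P' = [2841/173 1884/173; 1884/173 1306/173]
step 1: x' = [-8821/622, -73477/7464], P' = [56013/311 74871/622; 74871/622 602779/7464]
step 2: x' = [456926/11863, 301268/11863], P' = [620222295/438931 414877008/438931; 414877008/438931 277653837/438931]

step 0: x̄ = F·x = [4, 6]
step 0: P̄ = F·P·Fᵀ + Q = [17 8; 8 22]
step 0: y = z − H·x̄ = [-11]
step 0: S = H·P̄·Hᵀ + R = [173]
step 0: K = P̄·Hᵀ·S⁻¹ = [-10/173; 50/173]
step 0: x' = x̄ + K·y = [802/173, 488/173]
step 0: P' = (I − K·H)·P̄ = [2841/173 1884/173; 1884/173 1306/173]
step 1: x̄ = F·x = [-2580/173, -1918/173]
step 1: P̄ = F·P·Fᵀ + Q = [31833/173 21970/173; 21970/173 15917/173]
step 1: y = z − H·x̄ = [421/173]
step 1: S = H·P̄·Hᵀ + R = [7464/173]
step 1: K = P̄·Hᵀ·S⁻¹ = [187/622; 3811/7464]
step 1: x' = x̄ + K·y = [-8821/622, -73477/7464]
step 1: P' = (I − K·H)·P̄ = [56013/311 74871/622; 74871/622 602779/7464]
step 2: x̄ = F·x = [179329/3732, 244079/7464]
step 2: P̄ = F·P·Fᵀ + Q = [3745861/1866 5227061/3732; 5227061/3732 7325803/7464]
step 2: y = z − H·x̄ = [-22385/7464]
step 2: S = H·P̄·Hᵀ + R = [438931/7464]
step 2: K = P̄·Hᵀ·S⁻¹ = [1395478/438931; 1069165/438931]
step 2: x' = x̄ + K·y = [456926/11863, 301268/11863]
step 2: P' = (I − K·H)·P̄ = [620222295/438931 414877008/438931; 414877008/438931 277653837/438931]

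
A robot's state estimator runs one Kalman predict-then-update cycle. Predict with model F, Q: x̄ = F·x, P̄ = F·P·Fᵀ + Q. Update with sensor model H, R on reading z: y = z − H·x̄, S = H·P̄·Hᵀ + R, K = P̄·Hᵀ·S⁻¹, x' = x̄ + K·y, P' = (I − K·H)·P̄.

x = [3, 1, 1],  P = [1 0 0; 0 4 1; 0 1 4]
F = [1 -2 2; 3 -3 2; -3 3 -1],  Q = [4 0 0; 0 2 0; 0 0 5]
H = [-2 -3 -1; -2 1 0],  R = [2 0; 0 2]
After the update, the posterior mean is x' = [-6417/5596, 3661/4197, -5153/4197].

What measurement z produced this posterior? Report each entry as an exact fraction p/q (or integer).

x̄ = F·x = [3, 8, -7]
P̄ = F·P·Fᵀ + Q = [29 33 -27; 33 51 -44; -27 -44 48]
S = H·P̄·Hᵀ + R = [649 85; 85 37]
K = P̄·Hᵀ·S⁻¹ = [-895/5596 -1725/5596; -1300/4197 1285/4197; 1064/4197 -1310/4197]
x' − x̄ = [-23205/5596, -29915/4197, 24226/4197] = K·y
y = (KᵀK)⁻¹·Kᵀ·(x' − x̄) = [24, 1]
z = y + H·x̄ = [24, 1] + [-23, 2] = [1, 3]

z = [1, 3]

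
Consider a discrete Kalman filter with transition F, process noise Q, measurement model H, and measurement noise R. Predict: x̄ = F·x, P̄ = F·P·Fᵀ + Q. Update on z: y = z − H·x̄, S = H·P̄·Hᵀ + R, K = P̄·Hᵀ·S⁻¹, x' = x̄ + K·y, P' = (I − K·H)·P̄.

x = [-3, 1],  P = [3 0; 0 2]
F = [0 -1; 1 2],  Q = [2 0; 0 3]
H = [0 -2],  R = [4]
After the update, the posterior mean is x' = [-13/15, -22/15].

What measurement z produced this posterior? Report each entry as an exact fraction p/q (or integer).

x̄ = F·x = [-1, -1]
P̄ = F·P·Fᵀ + Q = [4 -4; -4 14]
S = H·P̄·Hᵀ + R = [60]
K = P̄·Hᵀ·S⁻¹ = [2/15; -7/15]
x' − x̄ = [2/15, -7/15] = K·y
y = (KᵀK)⁻¹·Kᵀ·(x' − x̄) = [1]
z = y + H·x̄ = [1] + [2] = [3]

z = [3]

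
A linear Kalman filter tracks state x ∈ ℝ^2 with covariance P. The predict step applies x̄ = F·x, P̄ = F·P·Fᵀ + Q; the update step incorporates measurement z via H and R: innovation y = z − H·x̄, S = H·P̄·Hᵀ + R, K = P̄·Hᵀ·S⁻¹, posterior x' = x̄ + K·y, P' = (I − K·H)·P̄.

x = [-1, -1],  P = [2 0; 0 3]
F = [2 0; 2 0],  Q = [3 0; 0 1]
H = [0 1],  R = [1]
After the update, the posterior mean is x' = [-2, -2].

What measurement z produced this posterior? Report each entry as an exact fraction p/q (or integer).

x̄ = F·x = [-2, -2]
P̄ = F·P·Fᵀ + Q = [11 8; 8 9]
S = H·P̄·Hᵀ + R = [10]
K = P̄·Hᵀ·S⁻¹ = [4/5; 9/10]
x' − x̄ = [0, 0] = K·y
y = (KᵀK)⁻¹·Kᵀ·(x' − x̄) = [0]
z = y + H·x̄ = [0] + [-2] = [-2]

z = [-2]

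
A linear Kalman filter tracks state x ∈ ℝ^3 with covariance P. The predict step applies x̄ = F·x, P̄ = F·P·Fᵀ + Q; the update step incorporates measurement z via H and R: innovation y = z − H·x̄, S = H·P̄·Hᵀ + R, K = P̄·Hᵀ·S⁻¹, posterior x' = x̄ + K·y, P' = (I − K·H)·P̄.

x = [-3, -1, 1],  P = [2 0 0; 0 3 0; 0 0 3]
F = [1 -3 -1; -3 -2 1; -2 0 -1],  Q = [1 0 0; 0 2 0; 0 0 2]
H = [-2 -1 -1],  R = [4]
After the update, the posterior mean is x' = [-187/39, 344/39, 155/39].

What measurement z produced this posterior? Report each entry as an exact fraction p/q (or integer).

x̄ = F·x = [-1, 12, 5]
P̄ = F·P·Fᵀ + Q = [33 9 -1; 9 35 9; -1 9 13]
S = H·P̄·Hᵀ + R = [234]
K = P̄·Hᵀ·S⁻¹ = [-37/117; -31/117; -10/117]
x' − x̄ = [-148/39, -124/39, -40/39] = K·y
y = (KᵀK)⁻¹·Kᵀ·(x' − x̄) = [12]
z = y + H·x̄ = [12] + [-15] = [-3]

z = [-3]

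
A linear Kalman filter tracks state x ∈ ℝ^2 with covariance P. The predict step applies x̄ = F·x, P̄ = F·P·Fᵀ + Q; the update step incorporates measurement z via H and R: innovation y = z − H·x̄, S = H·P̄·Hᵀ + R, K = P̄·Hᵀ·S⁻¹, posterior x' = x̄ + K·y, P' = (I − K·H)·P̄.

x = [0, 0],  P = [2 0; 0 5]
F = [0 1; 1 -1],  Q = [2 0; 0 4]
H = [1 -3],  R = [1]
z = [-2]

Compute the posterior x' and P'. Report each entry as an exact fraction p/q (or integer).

x' = [-44/137, 76/137]
P' = [475/137 151/137; 151/137 63/137]

x̄ = F·x = [0, 0]
P̄ = F·P·Fᵀ + Q = [7 -5; -5 11]
y = z − H·x̄ = [-2]
S = H·P̄·Hᵀ + R = [137]
K = P̄·Hᵀ·S⁻¹ = [22/137; -38/137]
x' = x̄ + K·y = [-44/137, 76/137]
P' = (I − K·H)·P̄ = [475/137 151/137; 151/137 63/137]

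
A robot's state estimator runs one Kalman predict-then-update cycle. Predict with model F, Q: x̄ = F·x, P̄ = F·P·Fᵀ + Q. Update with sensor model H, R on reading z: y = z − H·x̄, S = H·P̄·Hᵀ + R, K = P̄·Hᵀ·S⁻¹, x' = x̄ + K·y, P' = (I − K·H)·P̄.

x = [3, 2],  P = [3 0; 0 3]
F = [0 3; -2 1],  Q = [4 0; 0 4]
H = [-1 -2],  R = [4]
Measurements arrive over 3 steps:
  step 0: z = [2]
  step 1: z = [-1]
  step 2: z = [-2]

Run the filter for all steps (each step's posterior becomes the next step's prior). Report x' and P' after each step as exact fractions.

step 0: x' = [6, -4], P' = [44/3 -20/3; -20/3 584/147]
step 1: x' = [-12669/7652, 4529/3826], P' = [12907/1913 -5574/1913; -5574/1913 4248/1913]
step 2: x' = [1363/1304, 158983/290792], P' = [1109/163 -477/163; -477/163 80415/36349]

step 0: x̄ = F·x = [6, -4]
step 0: P̄ = F·P·Fᵀ + Q = [31 9; 9 19]
step 0: y = z − H·x̄ = [0]
step 0: S = H·P̄·Hᵀ + R = [147]
step 0: K = P̄·Hᵀ·S⁻¹ = [-1/3; -47/147]
step 0: x' = x̄ + K·y = [6, -4]
step 0: P' = (I − K·H)·P̄ = [44/3 -20/3; -20/3 584/147]
step 1: x̄ = F·x = [-12, -16]
step 1: P̄ = F·P·Fᵀ + Q = [1948/49 2544/49; 2544/49 4572/49]
step 1: y = z − H·x̄ = [-45]
step 1: S = H·P̄·Hᵀ + R = [30608/49]
step 1: K = P̄·Hᵀ·S⁻¹ = [-1759/7652; -1461/3826]
step 1: x' = x̄ + K·y = [-12669/7652, 4529/3826]
step 1: P' = (I − K·H)·P̄ = [12907/1913 -5574/1913; -5574/1913 4248/1913]
step 2: x̄ = F·x = [13587/3826, 8599/1913]
step 2: P̄ = F·P·Fᵀ + Q = [45884/1913 46188/1913; 46188/1913 85824/1913]
step 2: y = z − H·x̄ = [40331/3826]
step 2: S = H·P̄·Hᵀ + R = [581584/1913]
step 2: K = P̄·Hᵀ·S⁻¹ = [-155/652; -54459/145396]
step 2: x' = x̄ + K·y = [1363/1304, 158983/290792]
step 2: P' = (I − K·H)·P̄ = [1109/163 -477/163; -477/163 80415/36349]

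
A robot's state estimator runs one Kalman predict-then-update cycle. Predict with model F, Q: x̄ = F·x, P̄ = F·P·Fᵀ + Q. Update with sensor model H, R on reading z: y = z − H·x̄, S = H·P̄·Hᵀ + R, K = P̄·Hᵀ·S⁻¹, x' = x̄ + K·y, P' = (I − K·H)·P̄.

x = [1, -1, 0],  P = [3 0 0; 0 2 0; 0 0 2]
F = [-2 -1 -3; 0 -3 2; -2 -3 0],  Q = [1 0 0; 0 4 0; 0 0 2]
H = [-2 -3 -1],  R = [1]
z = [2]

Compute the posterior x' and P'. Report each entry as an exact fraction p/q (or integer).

x' = [-401/181, 223/181, -677/543]
P' = [4521/181 -3198/181 574/181; -3198/181 2358/181 -646/181; 574/181 -646/181 2492/543]

x̄ = F·x = [-1, 3, 1]
P̄ = F·P·Fᵀ + Q = [33 -6 18; -6 30 18; 18 18 32]
y = z − H·x̄ = [10]
S = H·P̄·Hᵀ + R = [543]
K = P̄·Hᵀ·S⁻¹ = [-22/181; -32/181; -122/543]
x' = x̄ + K·y = [-401/181, 223/181, -677/543]
P' = (I − K·H)·P̄ = [4521/181 -3198/181 574/181; -3198/181 2358/181 -646/181; 574/181 -646/181 2492/543]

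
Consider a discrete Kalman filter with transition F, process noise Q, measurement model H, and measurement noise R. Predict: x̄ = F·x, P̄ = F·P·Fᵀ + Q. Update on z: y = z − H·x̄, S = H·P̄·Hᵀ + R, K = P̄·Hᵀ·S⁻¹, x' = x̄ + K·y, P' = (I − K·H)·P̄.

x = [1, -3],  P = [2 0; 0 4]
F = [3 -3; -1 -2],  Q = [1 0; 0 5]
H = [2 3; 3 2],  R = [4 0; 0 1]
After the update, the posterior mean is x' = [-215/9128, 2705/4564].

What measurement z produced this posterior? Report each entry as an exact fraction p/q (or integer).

z = [2, 1]

x̄ = F·x = [12, 5]
P̄ = F·P·Fᵀ + Q = [55 18; 18 23]
S = H·P̄·Hᵀ + R = [647 702; 702 804]
K = P̄·Hᵀ·S⁻¹ = [-1541/4564 4973/9128; 1185/2282 -4505/13692]
x' − x̄ = [-109751/9128, -20115/4564] = K·y
y = (KᵀK)⁻¹·Kᵀ·(x' − x̄) = [-37, -45]
z = y + H·x̄ = [-37, -45] + [39, 46] = [2, 1]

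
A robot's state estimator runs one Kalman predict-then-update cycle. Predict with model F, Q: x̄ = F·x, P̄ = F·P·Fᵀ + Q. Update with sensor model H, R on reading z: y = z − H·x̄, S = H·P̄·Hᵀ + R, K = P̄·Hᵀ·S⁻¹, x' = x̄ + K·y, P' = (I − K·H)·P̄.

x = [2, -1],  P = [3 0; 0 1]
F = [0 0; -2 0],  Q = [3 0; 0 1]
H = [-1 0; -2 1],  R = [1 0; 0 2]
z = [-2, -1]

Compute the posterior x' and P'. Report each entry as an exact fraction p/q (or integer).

x' = [1, 1/3]
P' = [5/8 13/12; 13/12 65/18]

x̄ = F·x = [0, -4]
P̄ = F·P·Fᵀ + Q = [3 0; 0 13]
y = z − H·x̄ = [-2, 3]
S = H·P̄·Hᵀ + R = [4 6; 6 27]
K = P̄·Hᵀ·S⁻¹ = [-5/8 -1/12; -13/12 13/18]
x' = x̄ + K·y = [1, 1/3]
P' = (I − K·H)·P̄ = [5/8 13/12; 13/12 65/18]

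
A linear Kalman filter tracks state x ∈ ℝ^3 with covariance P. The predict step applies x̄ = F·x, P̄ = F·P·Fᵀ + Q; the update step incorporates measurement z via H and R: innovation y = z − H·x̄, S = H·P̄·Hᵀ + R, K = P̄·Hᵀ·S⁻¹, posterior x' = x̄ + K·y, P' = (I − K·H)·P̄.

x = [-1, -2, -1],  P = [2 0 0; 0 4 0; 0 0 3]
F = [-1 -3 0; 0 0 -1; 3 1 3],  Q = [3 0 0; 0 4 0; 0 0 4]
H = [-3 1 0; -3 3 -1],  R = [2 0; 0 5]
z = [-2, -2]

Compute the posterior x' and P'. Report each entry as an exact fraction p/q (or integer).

x̄ = F·x = [7, 1, -8]
P̄ = F·P·Fᵀ + Q = [41 0 -18; 0 7 -9; -18 -9 53]
y = z − H·x̄ = [18, 8]
S = H·P̄·Hᵀ + R = [378 345; 345 436]
K = P̄·Hᵀ·S⁻¹ = [-5801/15261 305/5087; -7298/45783 2975/15261; 9530/15261 -2817/5087]
x' = x̄ + K·y = [3243/5087, -4727/15261, -6052/5087]
P' = (I − K·H)·P̄ = [2751/5087 13157/15261 3379/5087; 13157/15261 103817/45783 49471/15261; 3379/5087 49471/15261 53419/5087]

x' = [3243/5087, -4727/15261, -6052/5087]
P' = [2751/5087 13157/15261 3379/5087; 13157/15261 103817/45783 49471/15261; 3379/5087 49471/15261 53419/5087]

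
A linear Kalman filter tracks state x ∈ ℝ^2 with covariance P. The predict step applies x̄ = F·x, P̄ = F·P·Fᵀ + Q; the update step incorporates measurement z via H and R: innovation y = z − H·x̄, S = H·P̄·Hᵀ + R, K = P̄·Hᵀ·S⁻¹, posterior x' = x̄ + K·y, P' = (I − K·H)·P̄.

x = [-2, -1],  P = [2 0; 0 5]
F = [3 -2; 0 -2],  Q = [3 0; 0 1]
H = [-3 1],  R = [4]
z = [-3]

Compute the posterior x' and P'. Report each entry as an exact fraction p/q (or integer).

x' = [655/274, 1211/274]
P' = [625/274 1463/274; 1463/274 4233/274]

x̄ = F·x = [-4, 2]
P̄ = F·P·Fᵀ + Q = [41 20; 20 21]
y = z − H·x̄ = [-17]
S = H·P̄·Hᵀ + R = [274]
K = P̄·Hᵀ·S⁻¹ = [-103/274; -39/274]
x' = x̄ + K·y = [655/274, 1211/274]
P' = (I − K·H)·P̄ = [625/274 1463/274; 1463/274 4233/274]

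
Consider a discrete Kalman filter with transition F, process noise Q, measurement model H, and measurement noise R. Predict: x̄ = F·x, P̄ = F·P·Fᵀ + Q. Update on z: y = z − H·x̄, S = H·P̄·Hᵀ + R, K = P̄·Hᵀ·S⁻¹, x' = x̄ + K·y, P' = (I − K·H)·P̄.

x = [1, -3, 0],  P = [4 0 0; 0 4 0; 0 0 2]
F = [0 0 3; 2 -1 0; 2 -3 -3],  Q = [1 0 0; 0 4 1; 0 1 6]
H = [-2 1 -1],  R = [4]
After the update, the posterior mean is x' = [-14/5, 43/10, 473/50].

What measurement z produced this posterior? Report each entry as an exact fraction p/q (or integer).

z = [1]

x̄ = F·x = [0, 5, 11]
P̄ = F·P·Fᵀ + Q = [19 0 -18; 0 24 29; -18 29 76]
S = H·P̄·Hᵀ + R = [50]
K = P̄·Hᵀ·S⁻¹ = [-2/5; -1/10; -11/50]
x' − x̄ = [-14/5, -7/10, -77/50] = K·y
y = (KᵀK)⁻¹·Kᵀ·(x' − x̄) = [7]
z = y + H·x̄ = [7] + [-6] = [1]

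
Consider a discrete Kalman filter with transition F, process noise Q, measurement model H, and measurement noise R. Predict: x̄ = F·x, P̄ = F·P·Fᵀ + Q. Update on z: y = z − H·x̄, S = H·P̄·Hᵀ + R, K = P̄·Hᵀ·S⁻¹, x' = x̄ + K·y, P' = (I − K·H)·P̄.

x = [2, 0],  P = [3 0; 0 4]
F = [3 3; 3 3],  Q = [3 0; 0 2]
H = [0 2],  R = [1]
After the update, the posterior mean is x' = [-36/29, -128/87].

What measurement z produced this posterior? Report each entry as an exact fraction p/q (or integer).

x̄ = F·x = [6, 6]
P̄ = F·P·Fᵀ + Q = [66 63; 63 65]
S = H·P̄·Hᵀ + R = [261]
K = P̄·Hᵀ·S⁻¹ = [14/29; 130/261]
x' − x̄ = [-210/29, -650/87] = K·y
y = (KᵀK)⁻¹·Kᵀ·(x' − x̄) = [-15]
z = y + H·x̄ = [-15] + [12] = [-3]

z = [-3]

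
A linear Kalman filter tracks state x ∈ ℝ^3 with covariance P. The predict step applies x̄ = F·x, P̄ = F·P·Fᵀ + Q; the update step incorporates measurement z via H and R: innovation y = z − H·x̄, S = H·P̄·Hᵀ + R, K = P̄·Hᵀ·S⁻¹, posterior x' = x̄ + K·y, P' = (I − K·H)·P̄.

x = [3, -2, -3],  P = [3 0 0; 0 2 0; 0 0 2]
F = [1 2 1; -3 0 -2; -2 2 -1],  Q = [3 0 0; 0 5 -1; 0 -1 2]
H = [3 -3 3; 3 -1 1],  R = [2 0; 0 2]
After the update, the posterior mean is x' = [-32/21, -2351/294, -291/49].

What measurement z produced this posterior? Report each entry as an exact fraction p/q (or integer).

z = [2, -3]

x̄ = F·x = [-4, -3, -7]
P̄ = F·P·Fᵀ + Q = [16 -13 0; -13 40 21; 0 21 24]
S = H·P̄·Hᵀ + R = [578 366; 366 246]
K = P̄·Hᵀ·S⁻¹ = [-11/98 61/147; -199/686 403/2058; 93/686 -65/343]
x' − x̄ = [52/21, -1469/294, 52/49] = K·y
y = (KᵀK)⁻¹·Kᵀ·(x' − x̄) = [26, 13]
z = y + H·x̄ = [26, 13] + [-24, -16] = [2, -3]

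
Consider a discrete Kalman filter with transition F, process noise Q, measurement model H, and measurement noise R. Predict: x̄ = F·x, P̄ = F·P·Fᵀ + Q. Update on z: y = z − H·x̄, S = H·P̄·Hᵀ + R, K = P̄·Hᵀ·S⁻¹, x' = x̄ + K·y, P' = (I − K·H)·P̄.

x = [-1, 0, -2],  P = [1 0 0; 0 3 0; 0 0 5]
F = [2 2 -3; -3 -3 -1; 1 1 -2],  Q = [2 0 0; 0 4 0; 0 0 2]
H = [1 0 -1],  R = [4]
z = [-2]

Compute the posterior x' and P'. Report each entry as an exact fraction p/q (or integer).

x' = [-7/17, 106/17, 15/17]
P' = [446/17 22/17 346/17; 22/17 716/17 50/17; 346/17 50/17 298/17]

x̄ = F·x = [4, 5, 3]
P̄ = F·P·Fᵀ + Q = [63 -9 38; -9 45 -2; 38 -2 26]
y = z − H·x̄ = [-3]
S = H·P̄·Hᵀ + R = [17]
K = P̄·Hᵀ·S⁻¹ = [25/17; -7/17; 12/17]
x' = x̄ + K·y = [-7/17, 106/17, 15/17]
P' = (I − K·H)·P̄ = [446/17 22/17 346/17; 22/17 716/17 50/17; 346/17 50/17 298/17]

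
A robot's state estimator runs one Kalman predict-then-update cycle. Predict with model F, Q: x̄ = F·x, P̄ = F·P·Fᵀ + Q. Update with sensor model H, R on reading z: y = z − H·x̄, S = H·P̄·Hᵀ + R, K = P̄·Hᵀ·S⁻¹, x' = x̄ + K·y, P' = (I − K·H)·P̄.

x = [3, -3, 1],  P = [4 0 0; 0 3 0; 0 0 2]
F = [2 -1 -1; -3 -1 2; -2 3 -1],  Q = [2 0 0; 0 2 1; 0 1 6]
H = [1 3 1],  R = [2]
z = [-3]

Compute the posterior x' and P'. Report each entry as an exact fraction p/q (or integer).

x' = [623/131, 706/393, -5200/393]
P' = [1138/131 75/131 -1413/131; 75/131 1301/393 -3860/393; -1413/131 -3860/393 15947/393]

x̄ = F·x = [8, -4, -16]
P̄ = F·P·Fᵀ + Q = [23 -25 -23; -25 49 12; -23 12 51]
y = z − H·x̄ = [17]
S = H·P̄·Hᵀ + R = [393]
K = P̄·Hᵀ·S⁻¹ = [-25/131; 134/393; 64/393]
x' = x̄ + K·y = [623/131, 706/393, -5200/393]
P' = (I − K·H)·P̄ = [1138/131 75/131 -1413/131; 75/131 1301/393 -3860/393; -1413/131 -3860/393 15947/393]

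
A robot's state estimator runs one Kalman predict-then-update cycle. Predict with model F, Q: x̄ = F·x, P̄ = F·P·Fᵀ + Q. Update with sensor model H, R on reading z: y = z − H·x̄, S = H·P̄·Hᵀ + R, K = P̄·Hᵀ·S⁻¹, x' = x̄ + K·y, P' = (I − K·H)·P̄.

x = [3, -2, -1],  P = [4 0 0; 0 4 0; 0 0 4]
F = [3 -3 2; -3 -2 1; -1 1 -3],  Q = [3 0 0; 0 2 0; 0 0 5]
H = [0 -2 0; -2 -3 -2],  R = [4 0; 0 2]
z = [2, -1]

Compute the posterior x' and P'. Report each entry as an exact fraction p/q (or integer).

x̄ = F·x = [13, -6, -2]
P̄ = F·P·Fᵀ + Q = [91 -4 -48; -4 58 -8; -48 -8 49]
y = z − H·x̄ = [-10, 3]
S = H·P̄·Hᵀ + R = [236 300; 300 556]
K = P̄·Hᵀ·S⁻¹ = [3331/5152 -2483/5152; -2437/5152 -75/5152; 41/736 7/736]
x' = x̄ + K·y = [26217/5152, -6767/5152, -1861/736]
P' = (I − K·H)·P̄ = [129221/2576 -3331/2576 -17569/368; -3331/2576 2437/2576 -41/368; -17569/368 -41/368 17627/368]

x' = [26217/5152, -6767/5152, -1861/736]
P' = [129221/2576 -3331/2576 -17569/368; -3331/2576 2437/2576 -41/368; -17569/368 -41/368 17627/368]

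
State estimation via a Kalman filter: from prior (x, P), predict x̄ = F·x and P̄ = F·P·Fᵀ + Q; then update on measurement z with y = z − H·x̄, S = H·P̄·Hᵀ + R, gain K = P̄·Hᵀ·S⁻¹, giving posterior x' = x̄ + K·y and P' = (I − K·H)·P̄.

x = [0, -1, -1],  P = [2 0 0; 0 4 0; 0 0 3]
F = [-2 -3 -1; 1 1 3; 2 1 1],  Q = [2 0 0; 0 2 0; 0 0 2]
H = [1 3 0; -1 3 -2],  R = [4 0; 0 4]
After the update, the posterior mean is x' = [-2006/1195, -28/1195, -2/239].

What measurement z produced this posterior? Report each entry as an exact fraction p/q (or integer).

z = [-2, 2]

x̄ = F·x = [4, -4, -2]
P̄ = F·P·Fᵀ + Q = [49 -25 -23; -25 35 17; -23 17 17]
S = H·P̄·Hᵀ + R = [218 210; 210 290]
K = P̄·Hᵀ·S⁻¹ = [221/478 -1443/2390; 38/239 258/1195; -7/478 71/478]
x' − x̄ = [-6786/1195, 4752/1195, 476/239] = K·y
y = (KᵀK)⁻¹·Kᵀ·(x' − x̄) = [6, 14]
z = y + H·x̄ = [6, 14] + [-8, -12] = [-2, 2]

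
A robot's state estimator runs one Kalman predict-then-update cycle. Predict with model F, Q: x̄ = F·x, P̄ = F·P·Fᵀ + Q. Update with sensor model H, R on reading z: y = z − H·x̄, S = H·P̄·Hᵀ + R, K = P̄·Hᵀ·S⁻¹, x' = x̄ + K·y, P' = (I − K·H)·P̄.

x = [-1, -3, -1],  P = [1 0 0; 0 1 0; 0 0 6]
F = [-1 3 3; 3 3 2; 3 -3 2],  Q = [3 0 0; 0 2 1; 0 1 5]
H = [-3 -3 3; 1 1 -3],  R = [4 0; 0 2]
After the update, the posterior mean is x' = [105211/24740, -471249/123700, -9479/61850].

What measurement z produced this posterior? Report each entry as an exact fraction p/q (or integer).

z = [-2, 1]

x̄ = F·x = [-11, -14, 4]
P̄ = F·P·Fᵀ + Q = [67 42 24; 42 44 25; 24 25 47]
S = H·P̄·Hᵀ + R = [1300 -420; -420 326]
K = P̄·Hᵀ·S⁻¹ = [-6759/24740 -295/1237; -27519/123700 -1564/6185; -10149/61850 -3053/6185]
x' − x̄ = [377351/24740, 1260551/123700, -256879/61850] = K·y
y = (KᵀK)⁻¹·Kᵀ·(x' − x̄) = [-89, 38]
z = y + H·x̄ = [-89, 38] + [87, -37] = [-2, 1]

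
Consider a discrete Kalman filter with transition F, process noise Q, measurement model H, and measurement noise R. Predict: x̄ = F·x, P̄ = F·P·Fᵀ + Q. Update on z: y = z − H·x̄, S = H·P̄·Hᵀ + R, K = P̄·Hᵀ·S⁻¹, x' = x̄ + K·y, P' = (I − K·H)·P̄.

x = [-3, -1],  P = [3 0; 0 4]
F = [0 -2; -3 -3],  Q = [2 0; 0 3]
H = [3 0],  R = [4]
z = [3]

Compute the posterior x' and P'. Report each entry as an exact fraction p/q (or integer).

x̄ = F·x = [2, 12]
P̄ = F·P·Fᵀ + Q = [18 24; 24 66]
y = z − H·x̄ = [-3]
S = H·P̄·Hᵀ + R = [166]
K = P̄·Hᵀ·S⁻¹ = [27/83; 36/83]
x' = x̄ + K·y = [85/83, 888/83]
P' = (I − K·H)·P̄ = [36/83 48/83; 48/83 2886/83]

x' = [85/83, 888/83]
P' = [36/83 48/83; 48/83 2886/83]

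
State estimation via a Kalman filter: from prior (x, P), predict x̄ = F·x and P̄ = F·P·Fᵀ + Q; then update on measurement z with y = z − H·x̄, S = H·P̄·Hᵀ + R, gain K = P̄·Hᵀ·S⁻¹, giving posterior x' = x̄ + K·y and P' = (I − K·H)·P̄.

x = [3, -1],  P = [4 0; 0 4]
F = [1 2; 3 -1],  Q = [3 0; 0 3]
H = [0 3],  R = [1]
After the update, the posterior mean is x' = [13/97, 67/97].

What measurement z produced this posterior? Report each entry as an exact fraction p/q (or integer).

z = [2]

x̄ = F·x = [1, 10]
P̄ = F·P·Fᵀ + Q = [23 4; 4 43]
S = H·P̄·Hᵀ + R = [388]
K = P̄·Hᵀ·S⁻¹ = [3/97; 129/388]
x' − x̄ = [-84/97, -903/97] = K·y
y = (KᵀK)⁻¹·Kᵀ·(x' − x̄) = [-28]
z = y + H·x̄ = [-28] + [30] = [2]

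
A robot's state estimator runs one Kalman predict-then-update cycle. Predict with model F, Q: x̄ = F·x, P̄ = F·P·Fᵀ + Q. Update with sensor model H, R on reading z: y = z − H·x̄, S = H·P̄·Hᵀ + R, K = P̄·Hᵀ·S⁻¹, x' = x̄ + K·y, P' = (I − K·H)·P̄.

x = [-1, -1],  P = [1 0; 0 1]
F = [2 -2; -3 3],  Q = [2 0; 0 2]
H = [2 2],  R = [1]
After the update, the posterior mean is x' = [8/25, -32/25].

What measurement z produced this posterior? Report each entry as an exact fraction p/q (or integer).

x̄ = F·x = [0, 0]
P̄ = F·P·Fᵀ + Q = [10 -12; -12 20]
S = H·P̄·Hᵀ + R = [25]
K = P̄·Hᵀ·S⁻¹ = [-4/25; 16/25]
x' − x̄ = [8/25, -32/25] = K·y
y = (KᵀK)⁻¹·Kᵀ·(x' − x̄) = [-2]
z = y + H·x̄ = [-2] + [0] = [-2]

z = [-2]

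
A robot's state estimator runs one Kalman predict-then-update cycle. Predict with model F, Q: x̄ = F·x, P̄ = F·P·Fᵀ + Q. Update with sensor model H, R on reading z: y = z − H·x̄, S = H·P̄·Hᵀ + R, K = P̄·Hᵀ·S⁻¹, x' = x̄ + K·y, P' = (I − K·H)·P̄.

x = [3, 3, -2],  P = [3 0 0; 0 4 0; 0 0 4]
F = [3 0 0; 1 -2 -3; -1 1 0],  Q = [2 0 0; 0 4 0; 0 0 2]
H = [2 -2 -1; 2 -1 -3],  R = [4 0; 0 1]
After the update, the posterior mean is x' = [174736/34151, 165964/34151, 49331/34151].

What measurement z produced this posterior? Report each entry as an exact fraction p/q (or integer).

z = [-1, 1]

x̄ = F·x = [9, 3, 0]
P̄ = F·P·Fᵀ + Q = [29 9 -9; 9 59 -11; -9 -11 9]
S = H·P̄·Hᵀ + R = [285 202; 202 263]
K = P̄·Hᵀ·S⁻¹ = [-2465/34151 11762/34151; -21791/34151 15698/34151; 5553/34151 -8680/34151]
x' − x̄ = [-132623/34151, 63511/34151, 49331/34151] = K·y
y = (KᵀK)⁻¹·Kᵀ·(x' − x̄) = [-13, -14]
z = y + H·x̄ = [-13, -14] + [12, 15] = [-1, 1]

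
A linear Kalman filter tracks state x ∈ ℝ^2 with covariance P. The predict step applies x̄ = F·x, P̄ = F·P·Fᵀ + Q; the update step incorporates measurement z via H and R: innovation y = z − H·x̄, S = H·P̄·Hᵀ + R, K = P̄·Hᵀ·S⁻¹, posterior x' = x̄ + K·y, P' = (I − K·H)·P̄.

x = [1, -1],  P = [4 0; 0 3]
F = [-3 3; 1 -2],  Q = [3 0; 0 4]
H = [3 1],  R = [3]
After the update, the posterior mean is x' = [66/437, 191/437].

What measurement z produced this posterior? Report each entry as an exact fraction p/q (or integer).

x̄ = F·x = [-6, 3]
P̄ = F·P·Fᵀ + Q = [66 -30; -30 20]
S = H·P̄·Hᵀ + R = [437]
K = P̄·Hᵀ·S⁻¹ = [168/437; -70/437]
x' − x̄ = [2688/437, -1120/437] = K·y
y = (KᵀK)⁻¹·Kᵀ·(x' − x̄) = [16]
z = y + H·x̄ = [16] + [-15] = [1]

z = [1]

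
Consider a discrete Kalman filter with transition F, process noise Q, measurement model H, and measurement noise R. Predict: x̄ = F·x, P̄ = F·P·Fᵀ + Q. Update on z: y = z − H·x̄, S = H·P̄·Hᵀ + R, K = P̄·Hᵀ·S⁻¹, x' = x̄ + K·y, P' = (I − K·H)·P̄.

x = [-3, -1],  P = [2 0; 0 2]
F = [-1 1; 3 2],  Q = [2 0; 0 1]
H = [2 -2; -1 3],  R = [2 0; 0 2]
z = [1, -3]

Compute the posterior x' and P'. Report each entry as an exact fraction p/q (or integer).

x' = [-182/335, -399/335]
P' = [2066/1675 1102/1675; 1102/1675 844/1675]

x̄ = F·x = [2, -11]
P̄ = F·P·Fᵀ + Q = [6 -2; -2 27]
y = z − H·x̄ = [-25, 32]
S = H·P̄·Hᵀ + R = [150 -190; -190 263]
K = P̄·Hᵀ·S⁻¹ = [964/1675 124/335; 258/1675 143/335]
x' = x̄ + K·y = [-182/335, -399/335]
P' = (I − K·H)·P̄ = [2066/1675 1102/1675; 1102/1675 844/1675]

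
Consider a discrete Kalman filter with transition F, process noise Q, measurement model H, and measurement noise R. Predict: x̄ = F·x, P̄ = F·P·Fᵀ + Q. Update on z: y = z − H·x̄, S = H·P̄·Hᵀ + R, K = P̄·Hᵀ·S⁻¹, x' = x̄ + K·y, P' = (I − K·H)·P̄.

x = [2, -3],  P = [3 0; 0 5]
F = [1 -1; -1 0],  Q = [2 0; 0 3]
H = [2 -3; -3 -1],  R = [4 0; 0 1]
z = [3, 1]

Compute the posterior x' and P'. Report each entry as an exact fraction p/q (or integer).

x̄ = F·x = [5, -2]
P̄ = F·P·Fᵀ + Q = [10 -3; -3 6]
y = z − H·x̄ = [-13, 14]
S = H·P̄·Hᵀ + R = [134 -63; -63 79]
K = P̄·Hᵀ·S⁻¹ = [590/6617 -1791/6617; -1707/6617 -1110/6617]
x' = x̄ + K·y = [341/6617, -6583/6617]
P' = (I − K·H)·P̄ = [703/6617 -318/6617; -318/6617 2064/6617]

x' = [341/6617, -6583/6617]
P' = [703/6617 -318/6617; -318/6617 2064/6617]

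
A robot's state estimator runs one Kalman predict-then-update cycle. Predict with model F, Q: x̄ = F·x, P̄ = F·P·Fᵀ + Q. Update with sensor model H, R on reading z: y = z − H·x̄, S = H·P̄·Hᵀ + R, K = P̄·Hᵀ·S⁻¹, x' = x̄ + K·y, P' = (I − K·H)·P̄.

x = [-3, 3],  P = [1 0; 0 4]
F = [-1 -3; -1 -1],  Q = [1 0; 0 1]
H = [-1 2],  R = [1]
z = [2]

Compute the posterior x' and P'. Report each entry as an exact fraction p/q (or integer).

x̄ = F·x = [-6, 0]
P̄ = F·P·Fᵀ + Q = [38 13; 13 6]
y = z − H·x̄ = [-4]
S = H·P̄·Hᵀ + R = [11]
K = P̄·Hᵀ·S⁻¹ = [-12/11; -1/11]
x' = x̄ + K·y = [-18/11, 4/11]
P' = (I − K·H)·P̄ = [274/11 131/11; 131/11 65/11]

x' = [-18/11, 4/11]
P' = [274/11 131/11; 131/11 65/11]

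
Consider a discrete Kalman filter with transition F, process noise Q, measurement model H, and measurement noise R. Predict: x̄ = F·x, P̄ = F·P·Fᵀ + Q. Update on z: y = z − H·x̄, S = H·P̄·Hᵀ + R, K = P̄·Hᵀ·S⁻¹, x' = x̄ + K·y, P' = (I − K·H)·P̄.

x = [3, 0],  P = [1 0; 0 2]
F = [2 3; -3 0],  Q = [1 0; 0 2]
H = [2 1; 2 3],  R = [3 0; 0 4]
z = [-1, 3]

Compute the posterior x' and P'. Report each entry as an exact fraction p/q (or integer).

x' = [-226/4157, 1929/4157]
P' = [7003/4157 -5714/4157; -5714/4157 6208/4157]

x̄ = F·x = [6, -9]
P̄ = F·P·Fᵀ + Q = [23 -6; -6 11]
y = z − H·x̄ = [-4, 18]
S = H·P̄·Hᵀ + R = [82 77; 77 123]
K = P̄·Hᵀ·S⁻¹ = [2764/4157 -784/4157; -1740/4157 1799/4157]
x' = x̄ + K·y = [-226/4157, 1929/4157]
P' = (I − K·H)·P̄ = [7003/4157 -5714/4157; -5714/4157 6208/4157]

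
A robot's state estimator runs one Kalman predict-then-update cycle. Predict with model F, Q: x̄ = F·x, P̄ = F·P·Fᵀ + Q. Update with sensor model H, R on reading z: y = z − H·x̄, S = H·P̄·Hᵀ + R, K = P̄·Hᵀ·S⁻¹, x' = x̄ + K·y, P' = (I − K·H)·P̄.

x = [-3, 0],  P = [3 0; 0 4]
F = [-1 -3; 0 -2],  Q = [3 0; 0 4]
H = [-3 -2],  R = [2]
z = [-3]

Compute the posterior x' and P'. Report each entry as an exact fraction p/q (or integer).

x̄ = F·x = [3, 0]
P̄ = F·P·Fᵀ + Q = [42 24; 24 20]
y = z − H·x̄ = [6]
S = H·P̄·Hᵀ + R = [748]
K = P̄·Hᵀ·S⁻¹ = [-87/374; -28/187]
x' = x̄ + K·y = [300/187, -168/187]
P' = (I − K·H)·P̄ = [285/187 -384/187; -384/187 604/187]

x' = [300/187, -168/187]
P' = [285/187 -384/187; -384/187 604/187]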